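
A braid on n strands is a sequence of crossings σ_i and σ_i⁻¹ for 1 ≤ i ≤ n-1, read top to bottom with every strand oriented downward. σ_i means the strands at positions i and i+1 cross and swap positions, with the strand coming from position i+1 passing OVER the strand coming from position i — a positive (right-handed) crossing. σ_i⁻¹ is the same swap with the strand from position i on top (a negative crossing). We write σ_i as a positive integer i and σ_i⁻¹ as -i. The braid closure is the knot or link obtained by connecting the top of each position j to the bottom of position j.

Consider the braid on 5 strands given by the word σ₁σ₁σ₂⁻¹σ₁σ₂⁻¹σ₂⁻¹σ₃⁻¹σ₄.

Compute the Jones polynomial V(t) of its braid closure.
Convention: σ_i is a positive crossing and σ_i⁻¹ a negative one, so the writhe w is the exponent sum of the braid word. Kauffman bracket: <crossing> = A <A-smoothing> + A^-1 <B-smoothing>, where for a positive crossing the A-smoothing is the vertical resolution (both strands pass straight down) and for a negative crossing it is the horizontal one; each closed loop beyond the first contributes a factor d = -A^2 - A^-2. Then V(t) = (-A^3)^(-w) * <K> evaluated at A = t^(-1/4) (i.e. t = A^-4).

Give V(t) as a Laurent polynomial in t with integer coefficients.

The presented braid s1 s1 s2^-1 s1 s2^-1 s2^-1 s3^-1 s4 on 5 strands reduces by inverse Markov moves (closure unchanged at each step):
  Destabilize: the word has the form β·s4 where s4 occurs only as the final letter (β ∈ B_4); drop it and the last strand → 4 strands.
  Destabilize: the word has the form β·s3^-1 where s3^-1 occurs only as the final letter (β ∈ B_3); drop it and the last strand → 3 strands.
Reduced to β = s1 s1 s2^-1 s1 s2^-1 s2^-1 on 3 strands, 6 crossings.
Compute on β:
Braid: s1 s1 s2^-1 s1 s2^-1 s2^-1 on 3 strands, 6 crossings.
Writhe w = (#positive) - (#negative) = 3 - 3 = 0.
Enumerate smoothing states for the bracket polynomial. There are 2^6 = 64 states.
Smooth each crossing (0=||, 1=⌣⌢); contribution A^(Σ sign_k(1-2s_k)) * d^(L-1).
Tabulate the states by total A-exponent and number of loops L (A-exp: L × count):
  A^6: L=4 ×1
  A^4: L=3 ×6
  A^2: L=2 ×14, L=4 ×1
  A^0: L=1 ×13, L=3 ×7
  A^-2: L=2 ×14, L=4 ×1
  A^-4: L=3 ×6
  A^-6: L=4 ×1
Each group contributes A^e * Σ count * d^(L-1):
Powers of d = -A^2 - A^-2: d^2 = A^4 + 2 + A^-4; d^3 = -A^6 - 3*A^2 - 3*A^-2 - A^-6.
  A^6 * (d^3) = -A^12 - 3*A^8 - 3*A^4 - 1
  A^4 * (6*d^2) = 6*A^8 + 12*A^4 + 6
  A^2 * (14*d + d^3) = -A^8 - 17*A^4 - 17 - A^-4
  A^0 * (13 + 7*d^2) = 7*A^4 + 27 + 7*A^-4
  A^-2 * (14*d + d^3) = -A^4 - 17 - 17*A^-4 - A^-8
  A^-4 * (6*d^2) = 6 + 12*A^-4 + 6*A^-8
  A^-6 * (d^3) = -1 - 3*A^-4 - 3*A^-8 - A^-12
Summing the groups: <K> = -A^12 + 2*A^8 - 2*A^4 + 3 - 2*A^-4 + 2*A^-8 - A^-12
Normalise by the writhe: (-A^3)^(-w) = (-A^3)^(0) = 1, so f(A) = 1 * <K> = -A^12 + 2*A^8 - 2*A^4 + 3 - 2*A^-4 + 2*A^-8 - A^-12.
Substitute A = t^(-1/4), i.e. A^e → t^(-e/4): V(t) = -t^3 + 2*t^2 - 2*t + 3 - 2*t^-1 + 2*t^-2 - t^-3

Answer: -t^3 + 2*t^2 - 2*t + 3 - 2*t^-1 + 2*t^-2 - t^-3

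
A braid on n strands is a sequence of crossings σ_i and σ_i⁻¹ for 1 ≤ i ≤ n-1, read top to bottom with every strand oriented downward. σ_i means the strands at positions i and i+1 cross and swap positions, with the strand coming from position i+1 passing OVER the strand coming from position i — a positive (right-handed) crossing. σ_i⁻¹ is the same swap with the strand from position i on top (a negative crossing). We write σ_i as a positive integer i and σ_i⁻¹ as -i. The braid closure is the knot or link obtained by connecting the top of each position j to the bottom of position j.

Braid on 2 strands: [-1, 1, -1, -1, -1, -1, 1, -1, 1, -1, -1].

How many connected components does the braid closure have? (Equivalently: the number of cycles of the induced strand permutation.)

1

Derivation:
Track the strand permutation on 2 strands, starting from identity.
  step 1: s1^-1 swaps positions 1,2 -> [2 1]
  step 2: s1 swaps positions 1,2 -> [1 2]
  step 3: s1^-1 swaps positions 1,2 -> [2 1]
  step 4: s1^-1 swaps positions 1,2 -> [1 2]
  step 5: s1^-1 swaps positions 1,2 -> [2 1]
  step 6: s1^-1 swaps positions 1,2 -> [1 2]
  step 7: s1 swaps positions 1,2 -> [2 1]
  step 8: s1^-1 swaps positions 1,2 -> [1 2]
  step 9: s1 swaps positions 1,2 -> [2 1]
  step 10: s1^-1 swaps positions 1,2 -> [1 2]
  step 11: s1^-1 swaps positions 1,2 -> [2 1]
Final permutation (position -> original strand): [2 1]
Closure components = cycle count of this permutation = 1.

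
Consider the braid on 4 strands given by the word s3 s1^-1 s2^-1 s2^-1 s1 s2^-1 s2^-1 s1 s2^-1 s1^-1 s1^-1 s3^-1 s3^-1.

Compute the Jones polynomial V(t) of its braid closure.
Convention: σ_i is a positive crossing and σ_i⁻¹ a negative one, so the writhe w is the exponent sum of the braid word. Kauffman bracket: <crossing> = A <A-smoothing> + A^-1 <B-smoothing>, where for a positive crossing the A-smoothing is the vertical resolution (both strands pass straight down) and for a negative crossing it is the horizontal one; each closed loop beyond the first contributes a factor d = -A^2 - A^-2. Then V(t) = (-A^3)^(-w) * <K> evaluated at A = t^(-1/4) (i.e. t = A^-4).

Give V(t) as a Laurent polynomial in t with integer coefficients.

The presented braid s3 s1^-1 s2^-1 s2^-1 s1 s2^-1 s2^-1 s1 s2^-1 s1^-1 s1^-1 s3^-1 s3^-1 on 4 strands reduces by inverse Markov moves (closure unchanged at each step):
  Deconjugate: the word is γ·β·γ⁻¹ with γ = s3 (prefix) and γ⁻¹ = s3^-1 (suffix); strip both.
  Destabilize: the word has the form β·s3^-1 where s3^-1 occurs only as the final letter (β ∈ B_3); drop it and the last strand → 3 strands.
Reduced to β = s1^-1 s2^-1 s2^-1 s1 s2^-1 s2^-1 s1 s2^-1 s1^-1 s1^-1 on 3 strands, 10 crossings.
Compute on β:
Braid: s1^-1 s2^-1 s2^-1 s1 s2^-1 s2^-1 s1 s2^-1 s1^-1 s1^-1 on 3 strands, 10 crossings.
Writhe w = (#positive) - (#negative) = 2 - 8 = -6.
State-sum expansion of <K>. There are 2^10 = 1024 states.
Smooth each crossing (0=||, 1=⌣⌢); contribution A^(Σ sign_k(1-2s_k)) * d^(L-1).
Tabulate the states by total A-exponent and number of loops L (A-exp: L × count):
  A^10: L=7 ×1
  A^8: L=6 ×10
  A^6: L=5 ×44, L=7 ×1
  A^4: L=4 ×110, L=6 ×10
  A^2: L=3 ×166, L=5 ×44
  A^0: L=2 ×144, L=4 ×106, L=6 ×2
  A^-2: L=1 ×57, L=3 ×140, L=5 ×13
  A^-4: L=2 ×91, L=4 ×28, L=6 ×1
  A^-6: L=1 ×16, L=3 ×26, L=5 ×3
  A^-8: L=2 ×7, L=4 ×3
  A^-10: L=3 ×1
Each group contributes A^e * Σ count * d^(L-1):
Powers of d = -A^2 - A^-2: d^2 = A^4 + 2 + A^-4; d^3 = -A^6 - 3*A^2 - 3*A^-2 - A^-6; d^4 = A^8 + 4*A^4 + 6 + 4*A^-4 + A^-8; d^5 = -A^10 - 5*A^6 - 10*A^2 - 10*A^-2 - 5*A^-6 - A^-10; d^6 = A^12 + 6*A^8 + 15*A^4 + 20 + 15*A^-4 + 6*A^-8 + A^-12.
  A^10 * (d^6) = A^22 + 6*A^18 + 15*A^14 + 20*A^10 + 15*A^6 + 6*A^2 + A^-2
  A^8 * (10*d^5) = -10*A^18 - 50*A^14 - 100*A^10 - 100*A^6 - 50*A^2 - 10*A^-2
  A^6 * (44*d^4 + d^6) = A^18 + 50*A^14 + 191*A^10 + 284*A^6 + 191*A^2 + 50*A^-2 + A^-6
  A^4 * (110*d^3 + 10*d^5) = -10*A^14 - 160*A^10 - 430*A^6 - 430*A^2 - 160*A^-2 - 10*A^-6
  A^2 * (166*d^2 + 44*d^4) = 44*A^10 + 342*A^6 + 596*A^2 + 342*A^-2 + 44*A^-6
  A^0 * (144*d + 106*d^3 + 2*d^5) = -2*A^10 - 116*A^6 - 482*A^2 - 482*A^-2 - 116*A^-6 - 2*A^-10
  A^-2 * (57 + 140*d^2 + 13*d^4) = 13*A^6 + 192*A^2 + 415*A^-2 + 192*A^-6 + 13*A^-10
  A^-4 * (91*d + 28*d^3 + d^5) = -A^6 - 33*A^2 - 185*A^-2 - 185*A^-6 - 33*A^-10 - A^-14
  A^-6 * (16 + 26*d^2 + 3*d^4) = 3*A^2 + 38*A^-2 + 86*A^-6 + 38*A^-10 + 3*A^-14
  A^-8 * (7*d + 3*d^3) = -3*A^-2 - 16*A^-6 - 16*A^-10 - 3*A^-14
  A^-10 * (d^2) = A^-6 + 2*A^-10 + A^-14
Summing the groups: <K> = A^22 - 3*A^18 + 5*A^14 - 7*A^10 + 7*A^6 - 7*A^2 + 6*A^-2 - 3*A^-6 + 2*A^-10
Normalise by the writhe: (-A^3)^(-w) = (-A^3)^(6) = A^18, so f(A) = A^18 * <K> = A^40 - 3*A^36 + 5*A^32 - 7*A^28 + 7*A^24 - 7*A^20 + 6*A^16 - 3*A^12 + 2*A^8.
Substitute A = t^(-1/4), i.e. A^e → t^(-e/4): V(t) = 2*t^-2 - 3*t^-3 + 6*t^-4 - 7*t^-5 + 7*t^-6 - 7*t^-7 + 5*t^-8 - 3*t^-9 + t^-10

Answer: 2*t^-2 - 3*t^-3 + 6*t^-4 - 7*t^-5 + 7*t^-6 - 7*t^-7 + 5*t^-8 - 3*t^-9 + t^-10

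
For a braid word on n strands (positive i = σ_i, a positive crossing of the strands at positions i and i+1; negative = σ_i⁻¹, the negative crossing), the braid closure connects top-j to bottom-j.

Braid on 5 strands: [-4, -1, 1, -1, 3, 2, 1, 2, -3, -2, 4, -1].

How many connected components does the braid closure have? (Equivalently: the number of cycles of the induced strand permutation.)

3

Derivation:
Track the strand permutation on 5 strands, starting from identity.
  step 1: s4^-1 swaps positions 4,5 -> [1 2 3 5 4]
  step 2: s1^-1 swaps positions 1,2 -> [2 1 3 5 4]
  step 3: s1 swaps positions 1,2 -> [1 2 3 5 4]
  step 4: s1^-1 swaps positions 1,2 -> [2 1 3 5 4]
  step 5: s3 swaps positions 3,4 -> [2 1 5 3 4]
  step 6: s2 swaps positions 2,3 -> [2 5 1 3 4]
  step 7: s1 swaps positions 1,2 -> [5 2 1 3 4]
  step 8: s2 swaps positions 2,3 -> [5 1 2 3 4]
  step 9: s3^-1 swaps positions 3,4 -> [5 1 3 2 4]
  step 10: s2^-1 swaps positions 2,3 -> [5 3 1 2 4]
  step 11: s4 swaps positions 4,5 -> [5 3 1 4 2]
  step 12: s1^-1 swaps positions 1,2 -> [3 5 1 4 2]
Final permutation (position -> original strand): [3 5 1 4 2]
Closure components = cycle count of this permutation = 3.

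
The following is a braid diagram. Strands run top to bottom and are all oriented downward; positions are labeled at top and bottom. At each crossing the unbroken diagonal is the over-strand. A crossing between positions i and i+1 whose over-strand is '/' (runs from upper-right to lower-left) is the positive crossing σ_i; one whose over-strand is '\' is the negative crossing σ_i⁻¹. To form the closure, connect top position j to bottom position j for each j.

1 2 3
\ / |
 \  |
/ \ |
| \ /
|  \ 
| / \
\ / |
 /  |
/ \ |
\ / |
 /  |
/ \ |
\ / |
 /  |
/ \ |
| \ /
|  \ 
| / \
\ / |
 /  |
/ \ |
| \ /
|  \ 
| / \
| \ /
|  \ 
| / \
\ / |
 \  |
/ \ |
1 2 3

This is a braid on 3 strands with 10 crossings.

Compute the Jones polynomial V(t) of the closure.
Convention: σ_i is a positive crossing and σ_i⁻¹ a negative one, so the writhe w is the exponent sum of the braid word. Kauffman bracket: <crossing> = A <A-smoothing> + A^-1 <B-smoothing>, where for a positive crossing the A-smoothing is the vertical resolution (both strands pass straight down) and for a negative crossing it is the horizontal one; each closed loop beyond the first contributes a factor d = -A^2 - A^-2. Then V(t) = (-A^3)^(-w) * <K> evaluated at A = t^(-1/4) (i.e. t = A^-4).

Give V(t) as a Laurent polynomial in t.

Reading the diagram top to bottom ('/'-over between positions i,i+1 = s_i, '\'-over = s_i^-1): braid word = s1^-1 s2^-1 s1 s1 s1 s2^-1 s1 s2^-1 s2^-1 s1^-1.
Braid: s1^-1 s2^-1 s1 s1 s1 s2^-1 s1 s2^-1 s2^-1 s1^-1 on 3 strands, 10 crossings.
Writhe w = (#positive) - (#negative) = 4 - 6 = -2.
State-sum expansion of <K>. There are 2^10 = 1024 states.
Smooth each crossing (0=||, 1=⌣⌢); contribution A^(Σ sign_k(1-2s_k)) * d^(L-1).
Tabulate the states by total A-exponent and number of loops L (A-exp: L × count):
  A^10: L=5 ×1
  A^8: L=4 ×10
  A^6: L=3 ×38, L=5 ×7
  A^4: L=2 ×67, L=4 ×49, L=6 ×4
  A^2: L=1 ×46, L=3 ×130, L=5 ×33, L=7 ×1
  A^0: L=2 ×131, L=4 ×110, L=6 ×11
  A^-2: L=1 ×25, L=3 ×133, L=5 ×51, L=7 ×1
  A^-4: L=2 ×37, L=4 ×72, L=6 ×11
  A^-6: L=3 ×25, L=5 ×19, L=7 ×1
  A^-8: L=4 ×8, L=6 ×2
  A^-10: L=5 ×1
Each group contributes A^e * Σ count * d^(L-1):
Powers of d = -A^2 - A^-2: d^2 = A^4 + 2 + A^-4; d^3 = -A^6 - 3*A^2 - 3*A^-2 - A^-6; d^4 = A^8 + 4*A^4 + 6 + 4*A^-4 + A^-8; d^5 = -A^10 - 5*A^6 - 10*A^2 - 10*A^-2 - 5*A^-6 - A^-10; d^6 = A^12 + 6*A^8 + 15*A^4 + 20 + 15*A^-4 + 6*A^-8 + A^-12.
  A^10 * (d^4) = A^18 + 4*A^14 + 6*A^10 + 4*A^6 + A^2
  A^8 * (10*d^3) = -10*A^14 - 30*A^10 - 30*A^6 - 10*A^2
  A^6 * (38*d^2 + 7*d^4) = 7*A^14 + 66*A^10 + 118*A^6 + 66*A^2 + 7*A^-2
  A^4 * (67*d + 49*d^3 + 4*d^5) = -4*A^14 - 69*A^10 - 254*A^6 - 254*A^2 - 69*A^-2 - 4*A^-6
  A^2 * (46 + 130*d^2 + 33*d^4 + d^6) = A^14 + 39*A^10 + 277*A^6 + 524*A^2 + 277*A^-2 + 39*A^-6 + A^-10
  A^0 * (131*d + 110*d^3 + 11*d^5) = -11*A^10 - 165*A^6 - 571*A^2 - 571*A^-2 - 165*A^-6 - 11*A^-10
  A^-2 * (25 + 133*d^2 + 51*d^4 + d^6) = A^10 + 57*A^6 + 352*A^2 + 617*A^-2 + 352*A^-6 + 57*A^-10 + A^-14
  A^-4 * (37*d + 72*d^3 + 11*d^5) = -11*A^6 - 127*A^2 - 363*A^-2 - 363*A^-6 - 127*A^-10 - 11*A^-14
  A^-6 * (25*d^2 + 19*d^4 + d^6) = A^6 + 25*A^2 + 116*A^-2 + 184*A^-6 + 116*A^-10 + 25*A^-14 + A^-18
  A^-8 * (8*d^3 + 2*d^5) = -2*A^2 - 18*A^-2 - 44*A^-6 - 44*A^-10 - 18*A^-14 - 2*A^-18
  A^-10 * (d^4) = A^-2 + 4*A^-6 + 6*A^-10 + 4*A^-14 + A^-18
Summing the groups: <K> = A^18 - 2*A^14 + 2*A^10 - 3*A^6 + 4*A^2 - 3*A^-2 + 3*A^-6 - 2*A^-10 + A^-14
Normalise by the writhe: (-A^3)^(-w) = (-A^3)^(2) = A^6, so f(A) = A^6 * <K> = A^24 - 2*A^20 + 2*A^16 - 3*A^12 + 4*A^8 - 3*A^4 + 3 - 2*A^-4 + A^-8.
Substitute A = t^(-1/4), i.e. A^e → t^(-e/4): V(t) = t^2 - 2*t + 3 - 3*t^-1 + 4*t^-2 - 3*t^-3 + 2*t^-4 - 2*t^-5 + t^-6

Answer: t^2 - 2*t + 3 - 3*t^-1 + 4*t^-2 - 3*t^-3 + 2*t^-4 - 2*t^-5 + t^-6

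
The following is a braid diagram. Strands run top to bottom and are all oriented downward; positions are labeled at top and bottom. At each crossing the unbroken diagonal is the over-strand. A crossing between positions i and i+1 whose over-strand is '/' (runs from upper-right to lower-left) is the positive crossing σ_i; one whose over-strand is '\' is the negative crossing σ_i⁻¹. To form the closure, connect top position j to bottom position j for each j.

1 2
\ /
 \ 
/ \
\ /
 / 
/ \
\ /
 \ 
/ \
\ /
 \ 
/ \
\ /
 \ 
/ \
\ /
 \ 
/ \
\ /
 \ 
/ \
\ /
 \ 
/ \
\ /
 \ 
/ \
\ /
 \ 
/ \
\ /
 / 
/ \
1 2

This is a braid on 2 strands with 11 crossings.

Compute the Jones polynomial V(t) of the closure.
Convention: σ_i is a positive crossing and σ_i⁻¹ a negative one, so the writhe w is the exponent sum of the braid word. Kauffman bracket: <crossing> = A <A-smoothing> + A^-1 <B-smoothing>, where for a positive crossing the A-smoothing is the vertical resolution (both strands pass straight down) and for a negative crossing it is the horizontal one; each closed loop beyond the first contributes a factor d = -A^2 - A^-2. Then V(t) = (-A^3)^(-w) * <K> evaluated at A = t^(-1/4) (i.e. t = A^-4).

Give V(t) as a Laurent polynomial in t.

Reading the diagram top to bottom ('/'-over between positions i,i+1 = s_i, '\'-over = s_i^-1): braid word = s1^-1 s1 s1^-1 s1^-1 s1^-1 s1^-1 s1^-1 s1^-1 s1^-1 s1^-1 s1.
The presented braid s1^-1 s1 s1^-1 s1^-1 s1^-1 s1^-1 s1^-1 s1^-1 s1^-1 s1^-1 s1 on 2 strands reduces by inverse Markov moves (closure unchanged at each step):
  Deconjugate: the word is γ·β·γ⁻¹ with γ = s1^-1 s1 (prefix) and γ⁻¹ = s1^-1 s1 (suffix); strip both.
Reduced to β = s1^-1 s1^-1 s1^-1 s1^-1 s1^-1 s1^-1 s1^-1 on 2 strands, 7 crossings.
Compute on β:
Braid: s1^-1 s1^-1 s1^-1 s1^-1 s1^-1 s1^-1 s1^-1 on 2 strands, 7 crossings.
Writhe w = (#positive) - (#negative) = 0 - 7 = -7.
State-sum expansion of <K>. There are 2^7 = 128 states.
For each crossing: s=0 is the vertical smoothing, s=1 horizontal. Crossing k contributes A^(sign_k * (1 - 2*s_k)); loop factor d = -A^2 - A^-2.
Tabulate the states by total A-exponent and number of loops L (A-exp: L × count):
  A^7: L=7 ×1
  A^5: L=6 ×7
  A^3: L=5 ×21
  A^1: L=4 ×35
  A^-1: L=3 ×35
  A^-3: L=2 ×21
  A^-5: L=1 ×7
  A^-7: L=2 ×1
Each group contributes A^e * Σ count * d^(L-1):
Powers of d = -A^2 - A^-2: d^2 = A^4 + 2 + A^-4; d^3 = -A^6 - 3*A^2 - 3*A^-2 - A^-6; d^4 = A^8 + 4*A^4 + 6 + 4*A^-4 + A^-8; d^5 = -A^10 - 5*A^6 - 10*A^2 - 10*A^-2 - 5*A^-6 - A^-10; d^6 = A^12 + 6*A^8 + 15*A^4 + 20 + 15*A^-4 + 6*A^-8 + A^-12.
  A^7 * (d^6) = A^19 + 6*A^15 + 15*A^11 + 20*A^7 + 15*A^3 + 6*A^-1 + A^-5
  A^5 * (7*d^5) = -7*A^15 - 35*A^11 - 70*A^7 - 70*A^3 - 35*A^-1 - 7*A^-5
  A^3 * (21*d^4) = 21*A^11 + 84*A^7 + 126*A^3 + 84*A^-1 + 21*A^-5
  A^1 * (35*d^3) = -35*A^7 - 105*A^3 - 105*A^-1 - 35*A^-5
  A^-1 * (35*d^2) = 35*A^3 + 70*A^-1 + 35*A^-5
  A^-3 * (21*d) = -21*A^-1 - 21*A^-5
  A^-5 * (7) = 7*A^-5
  A^-7 * (d) = -A^-5 - A^-9
Summing the groups: <K> = A^19 - A^15 + A^11 - A^7 + A^3 - A^-1 - A^-9
Normalise by the writhe: (-A^3)^(-w) = (-A^3)^(7) = -A^21, so f(A) = -A^21 * <K> = -A^40 + A^36 - A^32 + A^28 - A^24 + A^20 + A^12.
Substitute A = t^(-1/4), i.e. A^e → t^(-e/4): V(t) = t^-3 + t^-5 - t^-6 + t^-7 - t^-8 + t^-9 - t^-10

Answer: t^-3 + t^-5 - t^-6 + t^-7 - t^-8 + t^-9 - t^-10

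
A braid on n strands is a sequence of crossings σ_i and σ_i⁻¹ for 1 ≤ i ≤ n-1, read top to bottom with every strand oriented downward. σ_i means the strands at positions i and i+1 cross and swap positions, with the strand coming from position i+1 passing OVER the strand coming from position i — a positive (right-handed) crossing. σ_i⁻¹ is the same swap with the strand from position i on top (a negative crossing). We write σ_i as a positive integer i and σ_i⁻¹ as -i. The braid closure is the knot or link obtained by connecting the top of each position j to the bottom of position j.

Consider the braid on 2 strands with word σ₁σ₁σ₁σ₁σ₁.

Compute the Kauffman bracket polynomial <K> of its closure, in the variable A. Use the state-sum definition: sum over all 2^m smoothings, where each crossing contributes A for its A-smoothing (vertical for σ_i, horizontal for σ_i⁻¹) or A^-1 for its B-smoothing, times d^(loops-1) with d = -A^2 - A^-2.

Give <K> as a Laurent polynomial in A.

-A^7 - A^-1 + A^-5 - A^-9 + A^-13

Derivation:
Braid: s1 s1 s1 s1 s1 on 2 strands, 5 crossings.
Writhe w = (#positive) - (#negative) = 5 - 0 = 5.
State-sum expansion of <K>. There are 2^5 = 32 states.
Smooth each crossing (0=||, 1=⌣⌢); contribution A^(Σ sign_k(1-2s_k)) * d^(L-1).
  state 00000: A-exp=+5, loops=2, term = A^5 * d^1
  state 00001: A-exp=+3, loops=1, term = A^3 * d^0
  state 00010: A-exp=+3, loops=1, term = A^3 * d^0
  state 00011: A-exp=+1, loops=2, term = A^1 * d^1
  state 00100: A-exp=+3, loops=1, term = A^3 * d^0
  state 00101: A-exp=+1, loops=2, term = A^1 * d^1
  state 00110: A-exp=+1, loops=2, term = A^1 * d^1
  state 00111: A-exp=-1, loops=3, term = A^-1 * d^2
  state 01000: A-exp=+3, loops=1, term = A^3 * d^0
  state 01001: A-exp=+1, loops=2, term = A^1 * d^1
  state 01010: A-exp=+1, loops=2, term = A^1 * d^1
  state 01011: A-exp=-1, loops=3, term = A^-1 * d^2
  state 01100: A-exp=+1, loops=2, term = A^1 * d^1
  state 01101: A-exp=-1, loops=3, term = A^-1 * d^2
  state 01110: A-exp=-1, loops=3, term = A^-1 * d^2
  state 01111: A-exp=-3, loops=4, term = A^-3 * d^3
  state 10000: A-exp=+3, loops=1, term = A^3 * d^0
  state 10001: A-exp=+1, loops=2, term = A^1 * d^1
  state 10010: A-exp=+1, loops=2, term = A^1 * d^1
  state 10011: A-exp=-1, loops=3, term = A^-1 * d^2
  state 10100: A-exp=+1, loops=2, term = A^1 * d^1
  state 10101: A-exp=-1, loops=3, term = A^-1 * d^2
  state 10110: A-exp=-1, loops=3, term = A^-1 * d^2
  state 10111: A-exp=-3, loops=4, term = A^-3 * d^3
  state 11000: A-exp=+1, loops=2, term = A^1 * d^1
  state 11001: A-exp=-1, loops=3, term = A^-1 * d^2
  state 11010: A-exp=-1, loops=3, term = A^-1 * d^2
  state 11011: A-exp=-3, loops=4, term = A^-3 * d^3
  state 11100: A-exp=-1, loops=3, term = A^-1 * d^2
  state 11101: A-exp=-3, loops=4, term = A^-3 * d^3
  state 11110: A-exp=-3, loops=4, term = A^-3 * d^3
  state 11111: A-exp=-5, loops=5, term = A^-5 * d^4
Collect the terms by A-exponent (count of states per loop number):
Powers of d = -A^2 - A^-2: d^2 = A^4 + 2 + A^-4; d^3 = -A^6 - 3*A^2 - 3*A^-2 - A^-6; d^4 = A^8 + 4*A^4 + 6 + 4*A^-4 + A^-8.
  A^5 * (d) = -A^7 - A^3
  A^3 * (5) = 5*A^3
  A^1 * (10*d) = -10*A^3 - 10*A^-1
  A^-1 * (10*d^2) = 10*A^3 + 20*A^-1 + 10*A^-5
  A^-3 * (5*d^3) = -5*A^3 - 15*A^-1 - 15*A^-5 - 5*A^-9
  A^-5 * (d^4) = A^3 + 4*A^-1 + 6*A^-5 + 4*A^-9 + A^-13
Summing the groups: <K> = -A^7 - A^-1 + A^-5 - A^-9 + A^-13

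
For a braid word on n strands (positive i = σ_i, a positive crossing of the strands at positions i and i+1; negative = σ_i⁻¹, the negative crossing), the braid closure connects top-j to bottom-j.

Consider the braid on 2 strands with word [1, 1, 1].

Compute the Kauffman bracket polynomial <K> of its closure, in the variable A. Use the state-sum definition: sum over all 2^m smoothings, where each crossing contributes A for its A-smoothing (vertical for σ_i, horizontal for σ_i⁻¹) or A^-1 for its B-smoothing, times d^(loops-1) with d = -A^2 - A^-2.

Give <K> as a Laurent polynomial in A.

-A^5 - A^-3 + A^-7

Derivation:
Braid: s1 s1 s1 on 2 strands, 3 crossings.
Writhe w = (#positive) - (#negative) = 3 - 0 = 3.
State-sum expansion of <K>. There are 2^3 = 8 states.
Each crossing splits two ways (0=vertical, 1=horizontal). The state's weight is A^(#A-smoothings - #B-smoothings) * d^(loops - 1).
  state 000: A-exp=+3, loops=2, term = A^3 * d^1
  state 001: A-exp=+1, loops=1, term = A^1 * d^0
  state 010: A-exp=+1, loops=1, term = A^1 * d^0
  state 011: A-exp=-1, loops=2, term = A^-1 * d^1
  state 100: A-exp=+1, loops=1, term = A^1 * d^0
  state 101: A-exp=-1, loops=2, term = A^-1 * d^1
  state 110: A-exp=-1, loops=2, term = A^-1 * d^1
  state 111: A-exp=-3, loops=3, term = A^-3 * d^2
Collect the terms by A-exponent (count of states per loop number):
Powers of d = -A^2 - A^-2: d^2 = A^4 + 2 + A^-4.
  A^3 * (d) = -A^5 - A
  A^1 * (3) = 3*A
  A^-1 * (3*d) = -3*A - 3*A^-3
  A^-3 * (d^2) = A + 2*A^-3 + A^-7
Summing the groups: <K> = -A^5 - A^-3 + A^-7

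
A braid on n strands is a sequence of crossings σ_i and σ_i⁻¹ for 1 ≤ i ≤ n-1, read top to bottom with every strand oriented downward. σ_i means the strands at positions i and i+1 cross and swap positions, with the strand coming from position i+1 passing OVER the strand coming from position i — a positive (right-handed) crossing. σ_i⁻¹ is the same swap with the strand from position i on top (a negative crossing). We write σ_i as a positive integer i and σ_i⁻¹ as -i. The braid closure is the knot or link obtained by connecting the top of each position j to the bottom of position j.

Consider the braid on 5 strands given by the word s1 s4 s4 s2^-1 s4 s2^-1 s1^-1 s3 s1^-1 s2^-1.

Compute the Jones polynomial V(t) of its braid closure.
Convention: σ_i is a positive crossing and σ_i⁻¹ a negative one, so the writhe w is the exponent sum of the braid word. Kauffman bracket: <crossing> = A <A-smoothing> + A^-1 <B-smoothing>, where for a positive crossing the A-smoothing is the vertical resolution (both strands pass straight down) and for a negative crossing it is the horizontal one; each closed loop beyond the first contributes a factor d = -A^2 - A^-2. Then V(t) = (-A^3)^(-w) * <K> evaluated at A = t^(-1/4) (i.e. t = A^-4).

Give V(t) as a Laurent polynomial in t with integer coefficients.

-t^3 + 2*t^2 - 3*t + 4 - 3*t^-1 + 4*t^-2 - 2*t^-3 + t^-4 - t^-5

Derivation:
Braid: s1 s4 s4 s2^-1 s4 s2^-1 s1^-1 s3 s1^-1 s2^-1 on 5 strands, 10 crossings.
Writhe w = (#positive) - (#negative) = 5 - 5 = 0.
State-sum expansion of <K>. There are 2^10 = 1024 states.
For each crossing: s=0 is the vertical smoothing, s=1 horizontal. Crossing k contributes A^(sign_k * (1 - 2*s_k)); loop factor d = -A^2 - A^-2.
Tabulate the states by total A-exponent and number of loops L (A-exp: L × count):
  A^10: L=6 ×1
  A^8: L=5 ×10
  A^6: L=4 ×40, L=6 ×5
  A^4: L=3 ×80, L=5 ×39, L=7 ×1
  A^2: L=2 ×79, L=4 ×117, L=6 ×14
  A^0: L=1 ×30, L=3 ×158, L=5 ×62, L=7 ×2
  A^-2: L=2 ×84, L=4 ×111, L=6 ×15
  A^-4: L=1 ×9, L=3 ×74, L=5 ×36, L=7 ×1
  A^-6: L=2 ×12, L=4 ×29, L=6 ×4
  A^-8: L=3 ×6, L=5 ×4
  A^-10: L=4 ×1
Each group contributes A^e * Σ count * d^(L-1):
Powers of d = -A^2 - A^-2: d^2 = A^4 + 2 + A^-4; d^3 = -A^6 - 3*A^2 - 3*A^-2 - A^-6; d^4 = A^8 + 4*A^4 + 6 + 4*A^-4 + A^-8; d^5 = -A^10 - 5*A^6 - 10*A^2 - 10*A^-2 - 5*A^-6 - A^-10; d^6 = A^12 + 6*A^8 + 15*A^4 + 20 + 15*A^-4 + 6*A^-8 + A^-12.
  A^10 * (d^5) = -A^20 - 5*A^16 - 10*A^12 - 10*A^8 - 5*A^4 - 1
  A^8 * (10*d^4) = 10*A^16 + 40*A^12 + 60*A^8 + 40*A^4 + 10
  A^6 * (40*d^3 + 5*d^5) = -5*A^16 - 65*A^12 - 170*A^8 - 170*A^4 - 65 - 5*A^-4
  A^4 * (80*d^2 + 39*d^4 + d^6) = A^16 + 45*A^12 + 251*A^8 + 414*A^4 + 251 + 45*A^-4 + A^-8
  A^2 * (79*d + 117*d^3 + 14*d^5) = -14*A^12 - 187*A^8 - 570*A^4 - 570 - 187*A^-4 - 14*A^-8
  A^0 * (30 + 158*d^2 + 62*d^4 + 2*d^6) = 2*A^12 + 74*A^8 + 436*A^4 + 758 + 436*A^-4 + 74*A^-8 + 2*A^-12
  A^-2 * (84*d + 111*d^3 + 15*d^5) = -15*A^8 - 186*A^4 - 567 - 567*A^-4 - 186*A^-8 - 15*A^-12
  A^-4 * (9 + 74*d^2 + 36*d^4 + d^6) = A^8 + 42*A^4 + 233 + 393*A^-4 + 233*A^-8 + 42*A^-12 + A^-16
  A^-6 * (12*d + 29*d^3 + 4*d^5) = -4*A^4 - 49 - 139*A^-4 - 139*A^-8 - 49*A^-12 - 4*A^-16
  A^-8 * (6*d^2 + 4*d^4) = 4 + 22*A^-4 + 36*A^-8 + 22*A^-12 + 4*A^-16
  A^-10 * (d^3) = -A^-4 - 3*A^-8 - 3*A^-12 - A^-16
Summing the groups: <K> = -A^20 + A^16 - 2*A^12 + 4*A^8 - 3*A^4 + 4 - 3*A^-4 + 2*A^-8 - A^-12
Normalise by the writhe: (-A^3)^(-w) = (-A^3)^(0) = 1, so f(A) = 1 * <K> = -A^20 + A^16 - 2*A^12 + 4*A^8 - 3*A^4 + 4 - 3*A^-4 + 2*A^-8 - A^-12.
Substitute A = t^(-1/4), i.e. A^e → t^(-e/4): V(t) = -t^3 + 2*t^2 - 3*t + 4 - 3*t^-1 + 4*t^-2 - 2*t^-3 + t^-4 - t^-5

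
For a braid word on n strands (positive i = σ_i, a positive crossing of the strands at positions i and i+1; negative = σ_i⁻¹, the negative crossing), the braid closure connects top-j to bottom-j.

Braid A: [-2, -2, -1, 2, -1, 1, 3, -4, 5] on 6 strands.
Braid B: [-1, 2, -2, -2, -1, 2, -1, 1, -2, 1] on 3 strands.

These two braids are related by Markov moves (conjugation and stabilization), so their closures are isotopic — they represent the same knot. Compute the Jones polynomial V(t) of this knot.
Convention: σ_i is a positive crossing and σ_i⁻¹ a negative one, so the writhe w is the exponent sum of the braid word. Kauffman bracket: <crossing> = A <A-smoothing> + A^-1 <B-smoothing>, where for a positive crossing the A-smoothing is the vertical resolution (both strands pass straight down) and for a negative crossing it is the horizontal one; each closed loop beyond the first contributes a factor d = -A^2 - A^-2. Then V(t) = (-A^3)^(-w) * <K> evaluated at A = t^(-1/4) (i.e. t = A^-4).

1

Derivation:
Markov-equivalent braids have isotopic closures, hence identical knot invariants. Strip the Markov moves from each word to reach a common short braid β, then compute V(t) once on β.
Braid A: s2^-1 s2^-1 s1^-1 s2 s1^-1 s1 s3 s4^-1 s5 on 6 strands reduces by inverse Markov moves (closure unchanged at each step):
  Destabilize: the word has the form β·s5 where s5 occurs only as the final letter (β ∈ B_5); drop it and the last strand → 5 strands.
  Destabilize: the word has the form β·s4^-1 where s4^-1 occurs only as the final letter (β ∈ B_4); drop it and the last strand → 4 strands.
  Destabilize: the word has the form β·s3 where s3 occurs only as the final letter (β ∈ B_3); drop it and the last strand → 3 strands.
Reduced to β = s2^-1 s2^-1 s1^-1 s2 s1^-1 s1 on 3 strands, 6 crossings.
Braid B: s1^-1 s2 s2^-1 s2^-1 s1^-1 s2 s1^-1 s1 s2^-1 s1 on 3 strands reduces by inverse Markov moves (closure unchanged at each step):
  Deconjugate: the word is γ·β·γ⁻¹ with γ = s1^-1 s2 (prefix) and γ⁻¹ = s2^-1 s1 (suffix); strip both.
Reduced to β = s2^-1 s2^-1 s1^-1 s2 s1^-1 s1 on 3 strands, 6 crossings.
Both give the same β = s2^-1 s2^-1 s1^-1 s2 s1^-1 s1 on 3 strands, so one state sum suffices:
First cancel adjacent σ_i σ_i⁻¹ pairs (Reidemeister II — same braid, same closure): s2^-1 s2^-1 s1^-1 s2 s1^-1 s1 → s2^-1 s2^-1 s1^-1 s2.
Braid: s2^-1 s2^-1 s1^-1 s2 on 3 strands, 4 crossings.
Writhe w = (#positive) - (#negative) = 1 - 3 = -2.
Enumerate smoothing states for the bracket polynomial. There are 2^4 = 16 states.
For each crossing: s=0 is the vertical smoothing, s=1 horizontal. Crossing k contributes A^(sign_k * (1 - 2*s_k)); loop factor d = -A^2 - A^-2.
  state 0000: A-exp=-2, loops=3, term = A^-2 * d^2
  state 0001: A-exp=-4, loops=2, term = A^-4 * d^1
  state 0010: A-exp=+0, loops=2, term = A^0 * d^1
  state 0011: A-exp=-2, loops=1, term = A^-2 * d^0
  state 0100: A-exp=+0, loops=2, term = A^0 * d^1
  state 0101: A-exp=-2, loops=3, term = A^-2 * d^2
  state 0110: A-exp=+2, loops=1, term = A^2 * d^0
  state 0111: A-exp=+0, loops=2, term = A^0 * d^1
  state 1000: A-exp=+0, loops=2, term = A^0 * d^1
  state 1001: A-exp=-2, loops=3, term = A^-2 * d^2
  state 1010: A-exp=+2, loops=1, term = A^2 * d^0
  state 1011: A-exp=+0, loops=2, term = A^0 * d^1
  state 1100: A-exp=+2, loops=3, term = A^2 * d^2
  state 1101: A-exp=+0, loops=4, term = A^0 * d^3
  state 1110: A-exp=+4, loops=2, term = A^4 * d^1
  state 1111: A-exp=+2, loops=3, term = A^2 * d^2
Collect the terms by A-exponent (count of states per loop number):
Powers of d = -A^2 - A^-2: d^2 = A^4 + 2 + A^-4; d^3 = -A^6 - 3*A^2 - 3*A^-2 - A^-6.
  A^4 * (d) = -A^6 - A^2
  A^2 * (2 + 2*d^2) = 2*A^6 + 6*A^2 + 2*A^-2
  A^0 * (5*d + d^3) = -A^6 - 8*A^2 - 8*A^-2 - A^-6
  A^-2 * (1 + 3*d^2) = 3*A^2 + 7*A^-2 + 3*A^-6
  A^-4 * (d) = -A^-2 - A^-6
Summing the groups: <K> = A^-6
Normalise by the writhe: (-A^3)^(-w) = (-A^3)^(2) = A^6, so f(A) = A^6 * <K> = 1.
Substitute A = t^(-1/4), i.e. A^e → t^(-e/4): V(t) = 1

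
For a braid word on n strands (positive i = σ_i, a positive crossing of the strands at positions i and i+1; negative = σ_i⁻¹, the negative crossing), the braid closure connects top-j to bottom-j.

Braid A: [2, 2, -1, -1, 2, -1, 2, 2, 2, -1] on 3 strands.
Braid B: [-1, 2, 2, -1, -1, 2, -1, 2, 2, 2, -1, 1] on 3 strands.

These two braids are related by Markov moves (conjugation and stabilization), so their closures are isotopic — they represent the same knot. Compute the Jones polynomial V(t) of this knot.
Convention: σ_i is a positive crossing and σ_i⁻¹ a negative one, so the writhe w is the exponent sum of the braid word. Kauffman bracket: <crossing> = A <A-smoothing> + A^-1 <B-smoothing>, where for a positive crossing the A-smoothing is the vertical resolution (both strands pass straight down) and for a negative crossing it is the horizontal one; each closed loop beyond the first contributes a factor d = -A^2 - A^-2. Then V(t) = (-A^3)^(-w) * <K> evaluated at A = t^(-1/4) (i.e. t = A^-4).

t^7 - 3*t^6 + 6*t^5 - 9*t^4 + 11*t^3 - 12*t^2 + 11*t - 8 + 6*t^-1 - 3*t^-2 + t^-3

Derivation:
Markov-equivalent braids have isotopic closures, hence identical knot invariants. Strip the Markov moves from each word to reach a common short braid β, then compute V(t) once on β.
Braid A: s2 s2 s1^-1 s1^-1 s2 s1^-1 s2 s2 s2 s1^-1 on 3 strands has no conjugating prefix/suffix or stabilization to strip; take β = s2 s2 s1^-1 s1^-1 s2 s1^-1 s2 s2 s2 s1^-1.
Braid B: s1^-1 s2 s2 s1^-1 s1^-1 s2 s1^-1 s2 s2 s2 s1^-1 s1 on 3 strands reduces by inverse Markov moves (closure unchanged at each step):
  Deconjugate: the word is γ·β·γ⁻¹ with γ = s1^-1 (prefix) and γ⁻¹ = s1 (suffix); strip both.
Reduced to β = s2 s2 s1^-1 s1^-1 s2 s1^-1 s2 s2 s2 s1^-1 on 3 strands, 10 crossings.
Both give the same β = s2 s2 s1^-1 s1^-1 s2 s1^-1 s2 s2 s2 s1^-1 on 3 strands, so one state sum suffices:
Braid: s2 s2 s1^-1 s1^-1 s2 s1^-1 s2 s2 s2 s1^-1 on 3 strands, 10 crossings.
Writhe w = (#positive) - (#negative) = 6 - 4 = 2.
Computing the Kauffman bracket via state sum. There are 2^10 = 1024 states.
Smooth each crossing (0=||, 1=⌣⌢); contribution A^(Σ sign_k(1-2s_k)) * d^(L-1).
Tabulate the states by total A-exponent and number of loops L (A-exp: L × count):
  A^10: L=5 ×1
  A^8: L=4 ×10
  A^6: L=3 ×41, L=5 ×4
  A^4: L=2 ×81, L=4 ×38, L=6 ×1
  A^2: L=1 ×71, L=3 ×117, L=5 ×22
  A^0: L=2 ×154, L=4 ×91, L=6 ×7
  A^-2: L=3 ×168, L=5 ×41, L=7 ×1
  A^-4: L=4 ×110, L=6 ×10
  A^-6: L=5 ×44, L=7 ×1
  A^-8: L=6 ×10
  A^-10: L=7 ×1
Each group contributes A^e * Σ count * d^(L-1):
Powers of d = -A^2 - A^-2: d^2 = A^4 + 2 + A^-4; d^3 = -A^6 - 3*A^2 - 3*A^-2 - A^-6; d^4 = A^8 + 4*A^4 + 6 + 4*A^-4 + A^-8; d^5 = -A^10 - 5*A^6 - 10*A^2 - 10*A^-2 - 5*A^-6 - A^-10; d^6 = A^12 + 6*A^8 + 15*A^4 + 20 + 15*A^-4 + 6*A^-8 + A^-12.
  A^10 * (d^4) = A^18 + 4*A^14 + 6*A^10 + 4*A^6 + A^2
  A^8 * (10*d^3) = -10*A^14 - 30*A^10 - 30*A^6 - 10*A^2
  A^6 * (41*d^2 + 4*d^4) = 4*A^14 + 57*A^10 + 106*A^6 + 57*A^2 + 4*A^-2
  A^4 * (81*d + 38*d^3 + d^5) = -A^14 - 43*A^10 - 205*A^6 - 205*A^2 - 43*A^-2 - A^-6
  A^2 * (71 + 117*d^2 + 22*d^4) = 22*A^10 + 205*A^6 + 437*A^2 + 205*A^-2 + 22*A^-6
  A^0 * (154*d + 91*d^3 + 7*d^5) = -7*A^10 - 126*A^6 - 497*A^2 - 497*A^-2 - 126*A^-6 - 7*A^-10
  A^-2 * (168*d^2 + 41*d^4 + d^6) = A^10 + 47*A^6 + 347*A^2 + 602*A^-2 + 347*A^-6 + 47*A^-10 + A^-14
  A^-4 * (110*d^3 + 10*d^5) = -10*A^6 - 160*A^2 - 430*A^-2 - 430*A^-6 - 160*A^-10 - 10*A^-14
  A^-6 * (44*d^4 + d^6) = A^6 + 50*A^2 + 191*A^-2 + 284*A^-6 + 191*A^-10 + 50*A^-14 + A^-18
  A^-8 * (10*d^5) = -10*A^2 - 50*A^-2 - 100*A^-6 - 100*A^-10 - 50*A^-14 - 10*A^-18
  A^-10 * (d^6) = A^2 + 6*A^-2 + 15*A^-6 + 20*A^-10 + 15*A^-14 + 6*A^-18 + A^-22
Summing the groups: <K> = A^18 - 3*A^14 + 6*A^10 - 8*A^6 + 11*A^2 - 12*A^-2 + 11*A^-6 - 9*A^-10 + 6*A^-14 - 3*A^-18 + A^-22
Normalise by the writhe: (-A^3)^(-w) = (-A^3)^(-2) = A^-6, so f(A) = A^-6 * <K> = A^12 - 3*A^8 + 6*A^4 - 8 + 11*A^-4 - 12*A^-8 + 11*A^-12 - 9*A^-16 + 6*A^-20 - 3*A^-24 + A^-28.
Substitute A = t^(-1/4), i.e. A^e → t^(-e/4): V(t) = t^7 - 3*t^6 + 6*t^5 - 9*t^4 + 11*t^3 - 12*t^2 + 11*t - 8 + 6*t^-1 - 3*t^-2 + t^-3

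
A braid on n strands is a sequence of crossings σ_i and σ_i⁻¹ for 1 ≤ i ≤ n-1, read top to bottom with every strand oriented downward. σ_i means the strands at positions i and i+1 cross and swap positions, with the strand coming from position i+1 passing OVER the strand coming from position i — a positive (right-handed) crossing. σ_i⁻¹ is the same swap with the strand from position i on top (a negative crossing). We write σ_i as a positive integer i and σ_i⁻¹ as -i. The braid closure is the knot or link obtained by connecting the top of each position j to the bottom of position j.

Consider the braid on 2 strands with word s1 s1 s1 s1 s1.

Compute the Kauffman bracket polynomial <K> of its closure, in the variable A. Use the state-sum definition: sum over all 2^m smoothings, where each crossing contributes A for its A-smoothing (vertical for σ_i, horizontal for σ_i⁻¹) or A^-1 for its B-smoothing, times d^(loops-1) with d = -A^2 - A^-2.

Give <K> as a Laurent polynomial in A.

-A^7 - A^-1 + A^-5 - A^-9 + A^-13

Derivation:
Braid: s1 s1 s1 s1 s1 on 2 strands, 5 crossings.
Writhe w = (#positive) - (#negative) = 5 - 0 = 5.
State-sum expansion of <K>. There are 2^5 = 32 states.
Each crossing splits two ways (0=vertical, 1=horizontal). The state's weight is A^(#A-smoothings - #B-smoothings) * d^(loops - 1).
  state 00000: A-exp=+5, loops=2, term = A^5 * d^1
  state 00001: A-exp=+3, loops=1, term = A^3 * d^0
  state 00010: A-exp=+3, loops=1, term = A^3 * d^0
  state 00011: A-exp=+1, loops=2, term = A^1 * d^1
  state 00100: A-exp=+3, loops=1, term = A^3 * d^0
  state 00101: A-exp=+1, loops=2, term = A^1 * d^1
  state 00110: A-exp=+1, loops=2, term = A^1 * d^1
  state 00111: A-exp=-1, loops=3, term = A^-1 * d^2
  state 01000: A-exp=+3, loops=1, term = A^3 * d^0
  state 01001: A-exp=+1, loops=2, term = A^1 * d^1
  state 01010: A-exp=+1, loops=2, term = A^1 * d^1
  state 01011: A-exp=-1, loops=3, term = A^-1 * d^2
  state 01100: A-exp=+1, loops=2, term = A^1 * d^1
  state 01101: A-exp=-1, loops=3, term = A^-1 * d^2
  state 01110: A-exp=-1, loops=3, term = A^-1 * d^2
  state 01111: A-exp=-3, loops=4, term = A^-3 * d^3
  state 10000: A-exp=+3, loops=1, term = A^3 * d^0
  state 10001: A-exp=+1, loops=2, term = A^1 * d^1
  state 10010: A-exp=+1, loops=2, term = A^1 * d^1
  state 10011: A-exp=-1, loops=3, term = A^-1 * d^2
  state 10100: A-exp=+1, loops=2, term = A^1 * d^1
  state 10101: A-exp=-1, loops=3, term = A^-1 * d^2
  state 10110: A-exp=-1, loops=3, term = A^-1 * d^2
  state 10111: A-exp=-3, loops=4, term = A^-3 * d^3
  state 11000: A-exp=+1, loops=2, term = A^1 * d^1
  state 11001: A-exp=-1, loops=3, term = A^-1 * d^2
  state 11010: A-exp=-1, loops=3, term = A^-1 * d^2
  state 11011: A-exp=-3, loops=4, term = A^-3 * d^3
  state 11100: A-exp=-1, loops=3, term = A^-1 * d^2
  state 11101: A-exp=-3, loops=4, term = A^-3 * d^3
  state 11110: A-exp=-3, loops=4, term = A^-3 * d^3
  state 11111: A-exp=-5, loops=5, term = A^-5 * d^4
Collect the terms by A-exponent (count of states per loop number):
Powers of d = -A^2 - A^-2: d^2 = A^4 + 2 + A^-4; d^3 = -A^6 - 3*A^2 - 3*A^-2 - A^-6; d^4 = A^8 + 4*A^4 + 6 + 4*A^-4 + A^-8.
  A^5 * (d) = -A^7 - A^3
  A^3 * (5) = 5*A^3
  A^1 * (10*d) = -10*A^3 - 10*A^-1
  A^-1 * (10*d^2) = 10*A^3 + 20*A^-1 + 10*A^-5
  A^-3 * (5*d^3) = -5*A^3 - 15*A^-1 - 15*A^-5 - 5*A^-9
  A^-5 * (d^4) = A^3 + 4*A^-1 + 6*A^-5 + 4*A^-9 + A^-13
Summing the groups: <K> = -A^7 - A^-1 + A^-5 - A^-9 + A^-13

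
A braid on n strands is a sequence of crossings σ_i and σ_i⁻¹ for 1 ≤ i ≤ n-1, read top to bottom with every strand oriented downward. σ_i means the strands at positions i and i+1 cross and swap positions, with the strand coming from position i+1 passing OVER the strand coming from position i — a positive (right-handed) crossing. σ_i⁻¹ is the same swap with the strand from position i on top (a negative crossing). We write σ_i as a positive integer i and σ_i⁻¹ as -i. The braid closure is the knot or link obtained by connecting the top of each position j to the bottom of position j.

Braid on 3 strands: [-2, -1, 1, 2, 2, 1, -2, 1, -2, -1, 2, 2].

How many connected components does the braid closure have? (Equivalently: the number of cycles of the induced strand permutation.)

3

Derivation:
Track the strand permutation on 3 strands, starting from identity.
  step 1: s2^-1 swaps positions 2,3 -> [1 3 2]
  step 2: s1^-1 swaps positions 1,2 -> [3 1 2]
  step 3: s1 swaps positions 1,2 -> [1 3 2]
  step 4: s2 swaps positions 2,3 -> [1 2 3]
  step 5: s2 swaps positions 2,3 -> [1 3 2]
  step 6: s1 swaps positions 1,2 -> [3 1 2]
  step 7: s2^-1 swaps positions 2,3 -> [3 2 1]
  step 8: s1 swaps positions 1,2 -> [2 3 1]
  step 9: s2^-1 swaps positions 2,3 -> [2 1 3]
  step 10: s1^-1 swaps positions 1,2 -> [1 2 3]
  step 11: s2 swaps positions 2,3 -> [1 3 2]
  step 12: s2 swaps positions 2,3 -> [1 2 3]
Final permutation (position -> original strand): [1 2 3]
Closure components = cycle count of this permutation = 3.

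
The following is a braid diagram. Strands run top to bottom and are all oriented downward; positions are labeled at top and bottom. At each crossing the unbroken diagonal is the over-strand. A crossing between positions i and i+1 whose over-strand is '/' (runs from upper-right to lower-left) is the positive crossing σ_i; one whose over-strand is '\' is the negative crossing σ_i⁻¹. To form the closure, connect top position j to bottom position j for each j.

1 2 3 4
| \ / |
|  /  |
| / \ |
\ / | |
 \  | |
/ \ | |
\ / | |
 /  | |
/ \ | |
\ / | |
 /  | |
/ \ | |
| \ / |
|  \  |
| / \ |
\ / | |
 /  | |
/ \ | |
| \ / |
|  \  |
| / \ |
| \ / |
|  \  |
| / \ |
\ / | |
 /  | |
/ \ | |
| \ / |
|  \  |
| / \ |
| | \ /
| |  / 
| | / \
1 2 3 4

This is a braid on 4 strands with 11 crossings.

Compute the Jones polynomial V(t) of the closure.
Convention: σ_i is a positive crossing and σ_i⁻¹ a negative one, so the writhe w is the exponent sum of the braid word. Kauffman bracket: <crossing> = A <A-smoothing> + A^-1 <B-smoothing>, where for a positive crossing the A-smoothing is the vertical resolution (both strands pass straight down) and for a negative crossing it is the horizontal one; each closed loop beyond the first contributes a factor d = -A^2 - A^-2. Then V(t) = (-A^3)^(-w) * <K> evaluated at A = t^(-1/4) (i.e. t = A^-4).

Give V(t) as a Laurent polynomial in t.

-t^3 + 2*t^2 - 2*t + 3 - 2*t^-1 + 2*t^-2 - t^-3

Derivation:
Reading the diagram top to bottom ('/'-over between positions i,i+1 = s_i, '\'-over = s_i^-1): braid word = s2 s1^-1 s1 s1 s2^-1 s1 s2^-1 s2^-1 s1 s2^-1 s3.
The presented braid s2 s1^-1 s1 s1 s2^-1 s1 s2^-1 s2^-1 s1 s2^-1 s3 on 4 strands reduces by inverse Markov moves (closure unchanged at each step):
  Destabilize: the word has the form β·s3 where s3 occurs only as the final letter (β ∈ B_3); drop it and the last strand → 3 strands.
  Deconjugate: the word is γ·β·γ⁻¹ with γ = s2 s1^-1 (prefix) and γ⁻¹ = s1 s2^-1 (suffix); strip both.
Reduced to β = s1 s1 s2^-1 s1 s2^-1 s2^-1 on 3 strands, 6 crossings.
Compute on β:
Braid: s1 s1 s2^-1 s1 s2^-1 s2^-1 on 3 strands, 6 crossings.
Writhe w = (#positive) - (#negative) = 3 - 3 = 0.
State-sum expansion of <K>. There are 2^6 = 64 states.
For each crossing: s=0 is the vertical smoothing, s=1 horizontal. Crossing k contributes A^(sign_k * (1 - 2*s_k)); loop factor d = -A^2 - A^-2.
Tabulate the states by total A-exponent and number of loops L (A-exp: L × count):
  A^6: L=4 ×1
  A^4: L=3 ×6
  A^2: L=2 ×14, L=4 ×1
  A^0: L=1 ×13, L=3 ×7
  A^-2: L=2 ×14, L=4 ×1
  A^-4: L=3 ×6
  A^-6: L=4 ×1
Each group contributes A^e * Σ count * d^(L-1):
Powers of d = -A^2 - A^-2: d^2 = A^4 + 2 + A^-4; d^3 = -A^6 - 3*A^2 - 3*A^-2 - A^-6.
  A^6 * (d^3) = -A^12 - 3*A^8 - 3*A^4 - 1
  A^4 * (6*d^2) = 6*A^8 + 12*A^4 + 6
  A^2 * (14*d + d^3) = -A^8 - 17*A^4 - 17 - A^-4
  A^0 * (13 + 7*d^2) = 7*A^4 + 27 + 7*A^-4
  A^-2 * (14*d + d^3) = -A^4 - 17 - 17*A^-4 - A^-8
  A^-4 * (6*d^2) = 6 + 12*A^-4 + 6*A^-8
  A^-6 * (d^3) = -1 - 3*A^-4 - 3*A^-8 - A^-12
Summing the groups: <K> = -A^12 + 2*A^8 - 2*A^4 + 3 - 2*A^-4 + 2*A^-8 - A^-12
Normalise by the writhe: (-A^3)^(-w) = (-A^3)^(0) = 1, so f(A) = 1 * <K> = -A^12 + 2*A^8 - 2*A^4 + 3 - 2*A^-4 + 2*A^-8 - A^-12.
Substitute A = t^(-1/4), i.e. A^e → t^(-e/4): V(t) = -t^3 + 2*t^2 - 2*t + 3 - 2*t^-1 + 2*t^-2 - t^-3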